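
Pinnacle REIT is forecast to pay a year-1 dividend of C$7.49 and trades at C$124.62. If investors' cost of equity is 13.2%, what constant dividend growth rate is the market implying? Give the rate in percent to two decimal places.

7.19%

From P₀ = D₁/(r − g), the implied growth is g = r − D₁/P₀.
g = 0.132 − 7.49/124.62 = 0.132 − 0.06010 = 0.07190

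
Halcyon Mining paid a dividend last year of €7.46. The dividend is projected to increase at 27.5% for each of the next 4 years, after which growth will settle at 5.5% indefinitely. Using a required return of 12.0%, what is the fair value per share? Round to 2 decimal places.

Two-stage DDM. Project D₁…D_4 at 0.275, terminal growth 0.055, discount at r = 0.12.
D_1 = 9.5115
D_2 = 12.1272
D_3 = 15.4621
D_4 = 19.7142
Terminal value at t=4: TV = D_5/(r−g) = 20.7985/(0.12−0.055) = 319.9769
P₀ = 9.5115/(1+0.12)^1 + 12.1272/(1+0.12)^2 + 15.4621/(1+0.12)^3 + 19.7142/(1+0.12)^4 + 319.9769/(1+0.12)^4 = 245.0456

€245.05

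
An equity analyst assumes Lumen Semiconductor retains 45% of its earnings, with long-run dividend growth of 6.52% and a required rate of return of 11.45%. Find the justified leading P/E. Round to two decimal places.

11.16

Payout ratio b = 1 − 0.45 = 0.55.
Justified leading P/E = b/(r−g) = 0.55/(0.1145−0.0652) = 11.1562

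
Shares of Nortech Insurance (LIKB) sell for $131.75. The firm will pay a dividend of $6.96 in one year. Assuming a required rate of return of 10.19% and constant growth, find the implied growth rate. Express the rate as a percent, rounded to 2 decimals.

4.91%

From P₀ = D₁/(r − g), the implied growth is g = r − D₁/P₀.
g = 0.1019 − 6.96/131.75 = 0.1019 − 0.05283 = 0.04907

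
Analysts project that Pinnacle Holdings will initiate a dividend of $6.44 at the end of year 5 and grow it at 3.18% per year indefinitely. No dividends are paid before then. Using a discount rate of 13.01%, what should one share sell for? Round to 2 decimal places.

$40.17

Deferred-dividend DDM. At t=4 the remaining stream is a growing perpetuity with first payment D_5 = 6.44.
V_4 = D_5/(r−g) = 6.44/(0.1301−0.0318) = 65.5137
P₀ = V_4/(1+r)^4 = 65.5137/(1+0.1301)^4 = 40.1666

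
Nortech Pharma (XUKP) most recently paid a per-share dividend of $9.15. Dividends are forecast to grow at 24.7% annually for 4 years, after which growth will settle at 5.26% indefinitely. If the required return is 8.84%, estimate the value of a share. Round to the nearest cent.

Two-stage DDM. Project D₁…D_4 at 0.247, terminal growth 0.0526, discount at r = 0.0884.
D_1 = 11.4101
D_2 = 14.2283
D_3 = 17.7427
D_4 = 22.1252
Terminal value at t=4: TV = D_5/(r−g) = 23.2890/(0.0884−0.0526) = 650.5299
P₀ = 11.4101/(1+0.0884)^1 + 14.2283/(1+0.0884)^2 + 17.7427/(1+0.0884)^3 + 22.1252/(1+0.0884)^4 + 650.5299/(1+0.0884)^4 = 515.5895

$515.59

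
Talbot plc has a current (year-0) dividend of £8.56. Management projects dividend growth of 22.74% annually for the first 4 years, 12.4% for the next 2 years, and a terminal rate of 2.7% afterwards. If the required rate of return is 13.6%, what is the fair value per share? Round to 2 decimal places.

£172.27

Three-stage DDM. Project D₁…D_6; terminal Gordon value at t=6 with g = 0.027; discount at r = 0.136.
D_1 = 10.5065
D_2 = 12.8957
D_3 = 15.8282
D_4 = 19.4276
D_5 = 21.8366
D_6 = 24.5443
TV_6 = 25.2070/(0.136−0.027) = 231.2570
P₀ = Σ Dₜ/(1+r)ᵗ + TV_6/(1+r)^6 = 172.2698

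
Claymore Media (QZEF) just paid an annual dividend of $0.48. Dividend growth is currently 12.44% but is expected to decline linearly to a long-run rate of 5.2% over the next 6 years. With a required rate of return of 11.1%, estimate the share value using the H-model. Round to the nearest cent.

$10.33

H-model: P₀ = D₀[(1+g_L) + H(g_S−g_L)]/(r−g_L), with H = 6/2 = 3.
P₀ = 0.48 × [(1+0.052) + 3×(0.1244−0.052)] / (0.111−0.052)
   = 0.48 × 1.2692 / 0.059 = 10.3257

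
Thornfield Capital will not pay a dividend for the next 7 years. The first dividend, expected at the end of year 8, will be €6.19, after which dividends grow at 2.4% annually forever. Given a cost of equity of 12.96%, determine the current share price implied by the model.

€24.98

Deferred-dividend DDM. At t=7 the remaining stream is a growing perpetuity with first payment D_8 = 6.19.
V_7 = D_8/(r−g) = 6.19/(0.1296−0.024) = 58.6174
P₀ = V_7/(1+r)^7 = 58.6174/(1+0.1296)^7 = 24.9778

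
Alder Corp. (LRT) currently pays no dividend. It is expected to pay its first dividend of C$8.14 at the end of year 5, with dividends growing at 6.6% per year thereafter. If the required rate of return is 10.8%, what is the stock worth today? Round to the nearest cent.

Deferred-dividend DDM. At t=4 the remaining stream is a growing perpetuity with first payment D_5 = 8.14.
V_4 = D_5/(r−g) = 8.14/(0.108−0.066) = 193.8095
P₀ = V_4/(1+r)^4 = 193.8095/(1+0.108)^4 = 128.5926

C$128.59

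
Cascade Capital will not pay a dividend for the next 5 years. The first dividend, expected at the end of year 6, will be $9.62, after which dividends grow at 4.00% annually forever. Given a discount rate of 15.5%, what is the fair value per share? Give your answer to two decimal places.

Deferred-dividend DDM. At t=5 the remaining stream is a growing perpetuity with first payment D_6 = 9.62.
V_5 = D_6/(r−g) = 9.62/(0.155−0.04) = 83.6522
P₀ = V_5/(1+r)^5 = 83.6522/(1+0.155)^5 = 40.6975

$40.70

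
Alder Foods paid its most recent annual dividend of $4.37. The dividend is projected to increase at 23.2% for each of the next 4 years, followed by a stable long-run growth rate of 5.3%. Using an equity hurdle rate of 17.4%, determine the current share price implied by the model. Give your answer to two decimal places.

Two-stage DDM. Project D₁…D_4 at 0.232, terminal growth 0.053, discount at r = 0.174.
D_1 = 5.3838
D_2 = 6.6329
D_3 = 8.1717
D_4 = 10.0676
Terminal value at t=4: TV = D_5/(r−g) = 10.6011/(0.174−0.053) = 87.6127
P₀ = 5.3838/(1+0.174)^1 + 6.6329/(1+0.174)^2 + 8.1717/(1+0.174)^3 + 10.0676/(1+0.174)^4 + 87.6127/(1+0.174)^4 = 65.8689

$65.87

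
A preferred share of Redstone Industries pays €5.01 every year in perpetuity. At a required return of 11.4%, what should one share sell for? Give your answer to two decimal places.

Zero-growth DDM (perpetuity): P₀ = D/r = 5.01 / 0.114 = 43.9474

€43.95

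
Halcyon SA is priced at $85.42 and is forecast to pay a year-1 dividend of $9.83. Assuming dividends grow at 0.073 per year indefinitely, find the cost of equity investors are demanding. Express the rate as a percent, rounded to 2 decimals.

Rearranging the constant-growth DDM: r = D₁/P₀ + g.
r = 9.8300 / 85.42 + 0.073 = 0.11508 + 0.073 = 0.18808

18.81%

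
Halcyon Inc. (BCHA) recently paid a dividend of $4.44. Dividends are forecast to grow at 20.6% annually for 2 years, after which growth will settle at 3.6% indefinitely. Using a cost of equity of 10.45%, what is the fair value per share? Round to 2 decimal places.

$90.20

Two-stage DDM. Project D₁…D_2 at 0.206, terminal growth 0.036, discount at r = 0.1045.
D_1 = 5.3546
D_2 = 6.4577
Terminal value at t=2: TV = D_3/(r−g) = 6.6902/(0.1045−0.036) = 97.6668
P₀ = 5.3546/(1+0.1045)^1 + 6.4577/(1+0.1045)^2 + 97.6668/(1+0.1045)^2 = 90.2015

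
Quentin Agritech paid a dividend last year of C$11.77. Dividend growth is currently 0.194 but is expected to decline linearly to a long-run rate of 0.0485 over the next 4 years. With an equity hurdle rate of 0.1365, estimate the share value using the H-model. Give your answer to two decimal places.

C$179.16

H-model: P₀ = D₀[(1+g_L) + H(g_S−g_L)]/(r−g_L), with H = 4/2 = 2.
P₀ = 11.77 × [(1+0.0485) + 2×(0.194−0.0485)] / (0.1365−0.0485)
   = 11.77 × 1.3395 / 0.088 = 179.1581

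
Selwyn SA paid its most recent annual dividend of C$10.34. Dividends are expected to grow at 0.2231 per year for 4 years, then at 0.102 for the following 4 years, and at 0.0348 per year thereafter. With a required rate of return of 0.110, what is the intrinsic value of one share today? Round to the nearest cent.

C$316.68

Three-stage DDM. Project D₁…D_8; terminal Gordon value at t=8 with g = 0.0348; discount at r = 0.11.
D_1 = 12.6469
D_2 = 15.4684
D_3 = 18.9194
D_4 = 23.1403
D_5 = 25.5006
D_6 = 28.1016
D_7 = 30.9680
D_8 = 34.1267
TV_8 = 35.3143/(0.11−0.0348) = 469.6057
P₀ = Σ Dₜ/(1+r)ᵗ + TV_8/(1+r)^8 = 316.6814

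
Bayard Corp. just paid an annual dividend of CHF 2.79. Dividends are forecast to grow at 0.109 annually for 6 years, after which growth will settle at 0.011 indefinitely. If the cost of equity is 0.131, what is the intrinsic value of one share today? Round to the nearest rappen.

CHF 36.53

Two-stage DDM. Project D₁…D_6 at 0.109, terminal growth 0.011, discount at r = 0.131.
D_1 = 3.0941
D_2 = 3.4314
D_3 = 3.8054
D_4 = 4.2202
D_5 = 4.6802
D_6 = 5.1903
Terminal value at t=6: TV = D_7/(r−g) = 5.2474/(0.131−0.011) = 43.7284
P₀ = 3.0941/(1+0.131)^1 + 3.4314/(1+0.131)^2 + 3.8054/(1+0.131)^3 + 4.2202/(1+0.131)^4 + 4.6802/(1+0.131)^5 + 5.1903/(1+0.131)^6 + 43.7284/(1+0.131)^6 = 36.5289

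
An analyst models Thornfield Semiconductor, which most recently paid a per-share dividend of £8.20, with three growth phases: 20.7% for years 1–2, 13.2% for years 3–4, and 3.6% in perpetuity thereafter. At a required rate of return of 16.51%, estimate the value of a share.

£100.82

Three-stage DDM. Project D₁…D_4; terminal Gordon value at t=4 with g = 0.036; discount at r = 0.1651.
D_1 = 9.8974
D_2 = 11.9462
D_3 = 13.5231
D_4 = 15.3081
TV_4 = 15.8592/(0.1651−0.036) = 122.8442
P₀ = Σ Dₜ/(1+r)ᵗ + TV_4/(1+r)^4 = 100.8187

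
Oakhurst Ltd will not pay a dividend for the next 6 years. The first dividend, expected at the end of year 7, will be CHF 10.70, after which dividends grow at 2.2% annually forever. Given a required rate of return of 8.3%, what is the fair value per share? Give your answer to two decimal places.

CHF 108.71

Deferred-dividend DDM. At t=6 the remaining stream is a growing perpetuity with first payment D_7 = 10.70.
V_6 = D_7/(r−g) = 10.70/(0.083−0.022) = 175.4098
P₀ = V_6/(1+r)^6 = 175.4098/(1+0.083)^6 = 108.7134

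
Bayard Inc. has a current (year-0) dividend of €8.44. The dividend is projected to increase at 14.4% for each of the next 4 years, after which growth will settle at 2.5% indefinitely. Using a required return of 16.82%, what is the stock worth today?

Two-stage DDM. Project D₁…D_4 at 0.144, terminal growth 0.025, discount at r = 0.1682.
D_1 = 9.6554
D_2 = 11.0457
D_3 = 12.6363
D_4 = 14.4559
Terminal value at t=4: TV = D_5/(r−g) = 14.8173/(0.1682−0.025) = 103.4731
P₀ = 9.6554/(1+0.1682)^1 + 11.0457/(1+0.1682)^2 + 12.6363/(1+0.1682)^3 + 14.4559/(1+0.1682)^4 + 103.4731/(1+0.1682)^4 = 87.6070

€87.61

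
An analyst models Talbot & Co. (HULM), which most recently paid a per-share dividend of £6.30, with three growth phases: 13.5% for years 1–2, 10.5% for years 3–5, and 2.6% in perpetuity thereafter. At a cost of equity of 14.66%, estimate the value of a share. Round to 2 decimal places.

£76.62

Three-stage DDM. Project D₁…D_5; terminal Gordon value at t=5 with g = 0.026; discount at r = 0.1466.
D_1 = 7.1505
D_2 = 8.1158
D_3 = 8.9680
D_4 = 9.9096
D_5 = 10.9501
TV_5 = 11.2348/(0.1466−0.026) = 93.1578
P₀ = Σ Dₜ/(1+r)ᵗ + TV_5/(1+r)^5 = 76.6240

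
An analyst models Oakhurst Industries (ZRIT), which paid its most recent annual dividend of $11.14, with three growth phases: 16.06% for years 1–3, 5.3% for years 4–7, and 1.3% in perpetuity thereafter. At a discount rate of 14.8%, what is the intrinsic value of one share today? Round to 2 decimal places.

$132.57

Three-stage DDM. Project D₁…D_7; terminal Gordon value at t=7 with g = 0.013; discount at r = 0.148.
D_1 = 12.9291
D_2 = 15.0055
D_3 = 17.4154
D_4 = 18.3384
D_5 = 19.3103
D_6 = 20.3338
D_7 = 21.4115
TV_7 = 21.6898/(0.148−0.013) = 160.6653
P₀ = Σ Dₜ/(1+r)ᵗ + TV_7/(1+r)^7 = 132.5735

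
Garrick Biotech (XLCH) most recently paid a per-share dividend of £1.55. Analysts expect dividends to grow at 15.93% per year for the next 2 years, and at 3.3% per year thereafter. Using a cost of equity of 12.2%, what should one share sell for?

£22.46

Two-stage DDM. Project D₁…D_2 at 0.1593, terminal growth 0.033, discount at r = 0.122.
D_1 = 1.7969
D_2 = 2.0832
Terminal value at t=2: TV = D_3/(r−g) = 2.1519/(0.122−0.033) = 24.1787
P₀ = 1.7969/(1+0.122)^1 + 2.0832/(1+0.122)^2 + 24.1787/(1+0.122)^2 = 22.4628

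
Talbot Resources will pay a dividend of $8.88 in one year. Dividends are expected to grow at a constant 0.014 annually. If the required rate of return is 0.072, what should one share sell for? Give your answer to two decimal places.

Gordon growth model: P₀ = D₁/(r − g), with D₁ = 8.88 given directly.
P₀ = 8.8800 / (0.072 − 0.014) = 8.8800 / 0.058 = 153.1034

$153.10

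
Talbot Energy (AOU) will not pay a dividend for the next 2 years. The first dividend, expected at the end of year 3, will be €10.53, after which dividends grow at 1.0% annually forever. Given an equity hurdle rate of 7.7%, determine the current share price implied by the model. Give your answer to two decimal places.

€135.49

Deferred-dividend DDM. At t=2 the remaining stream is a growing perpetuity with first payment D_3 = 10.53.
V_2 = D_3/(r−g) = 10.53/(0.077−0.01) = 157.1642
P₀ = V_2/(1+r)^2 = 157.1642/(1+0.077)^2 = 135.4947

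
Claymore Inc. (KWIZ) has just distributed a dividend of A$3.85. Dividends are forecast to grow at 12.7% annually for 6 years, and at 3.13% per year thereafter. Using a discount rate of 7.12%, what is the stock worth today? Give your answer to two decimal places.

Two-stage DDM. Project D₁…D_6 at 0.127, terminal growth 0.0313, discount at r = 0.0712.
D_1 = 4.3390
D_2 = 4.8900
D_3 = 5.5110
D_4 = 6.2109
D_5 = 6.9997
D_6 = 7.8887
Terminal value at t=6: TV = D_7/(r−g) = 8.1356/(0.0712−0.0313) = 203.8996
P₀ = 4.3390/(1+0.0712)^1 + 4.8900/(1+0.0712)^2 + 5.5110/(1+0.0712)^3 + 6.2109/(1+0.0712)^4 + 6.9997/(1+0.0712)^5 + 7.8887/(1+0.0712)^6 + 203.8996/(1+0.0712)^6 = 162.6531

A$162.65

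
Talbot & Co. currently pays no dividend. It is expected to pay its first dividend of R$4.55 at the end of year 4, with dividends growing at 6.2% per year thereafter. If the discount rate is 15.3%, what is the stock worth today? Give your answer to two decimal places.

Deferred-dividend DDM. At t=3 the remaining stream is a growing perpetuity with first payment D_4 = 4.55.
V_3 = D_4/(r−g) = 4.55/(0.153−0.062) = 50.0000
P₀ = V_3/(1+r)^3 = 50.0000/(1+0.153)^3 = 32.6199

R$32.62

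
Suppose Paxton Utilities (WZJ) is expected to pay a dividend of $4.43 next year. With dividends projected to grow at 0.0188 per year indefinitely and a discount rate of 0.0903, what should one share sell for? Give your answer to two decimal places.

$61.96

Gordon growth model: P₀ = D₁/(r − g), with D₁ = 4.43 given directly.
P₀ = 4.4300 / (0.0903 − 0.0188) = 4.4300 / 0.0715 = 61.9580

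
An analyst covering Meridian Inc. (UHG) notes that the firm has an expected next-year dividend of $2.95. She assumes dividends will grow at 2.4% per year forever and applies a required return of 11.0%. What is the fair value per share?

$34.30

Gordon growth model: P₀ = D₁/(r − g), with D₁ = 2.95 given directly.
P₀ = 2.9500 / (0.11 − 0.024) = 2.9500 / 0.086 = 34.3023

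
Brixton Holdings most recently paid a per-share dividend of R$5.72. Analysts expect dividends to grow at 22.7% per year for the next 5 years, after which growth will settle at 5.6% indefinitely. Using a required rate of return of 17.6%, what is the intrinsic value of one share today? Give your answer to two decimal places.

R$94.78

Two-stage DDM. Project D₁…D_5 at 0.227, terminal growth 0.056, discount at r = 0.176.
D_1 = 7.0184
D_2 = 8.6116
D_3 = 10.5665
D_4 = 12.9651
D_5 = 15.9081
Terminal value at t=5: TV = D_6/(r−g) = 16.7990/(0.176−0.056) = 139.9915
P₀ = 7.0184/(1+0.176)^1 + 8.6116/(1+0.176)^2 + 10.5665/(1+0.176)^3 + 12.9651/(1+0.176)^4 + 15.9081/(1+0.176)^5 + 139.9915/(1+0.176)^5 = 94.7825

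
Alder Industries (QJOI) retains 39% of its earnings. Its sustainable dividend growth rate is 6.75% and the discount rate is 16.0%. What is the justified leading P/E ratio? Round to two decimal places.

6.59

Payout ratio b = 1 − 0.39 = 0.61.
Justified leading P/E = b/(r−g) = 0.61/(0.16−0.0675) = 6.5946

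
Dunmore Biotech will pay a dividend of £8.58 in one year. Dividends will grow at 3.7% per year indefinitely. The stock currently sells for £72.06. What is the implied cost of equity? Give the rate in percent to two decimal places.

15.61%

Rearranging the constant-growth DDM: r = D₁/P₀ + g.
r = 8.5800 / 72.06 + 0.037 = 0.11907 + 0.037 = 0.15607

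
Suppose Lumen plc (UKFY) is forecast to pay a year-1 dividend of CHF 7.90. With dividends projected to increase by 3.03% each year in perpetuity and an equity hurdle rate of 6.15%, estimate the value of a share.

Gordon growth model: P₀ = D₁/(r − g), with D₁ = 7.90 given directly.
P₀ = 7.9000 / (0.0615 − 0.0303) = 7.9000 / 0.0312 = 253.2051

CHF 253.21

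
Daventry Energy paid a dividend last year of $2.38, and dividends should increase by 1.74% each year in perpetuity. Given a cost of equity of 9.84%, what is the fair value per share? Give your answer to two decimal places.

$29.89

Gordon growth model: P₀ = D₁/(r − g). D₁ = 2.38 × (1 + 0.0174) = 2.4214.
P₀ = 2.4214 / (0.0984 − 0.0174) = 2.4214 / 0.081 = 29.8940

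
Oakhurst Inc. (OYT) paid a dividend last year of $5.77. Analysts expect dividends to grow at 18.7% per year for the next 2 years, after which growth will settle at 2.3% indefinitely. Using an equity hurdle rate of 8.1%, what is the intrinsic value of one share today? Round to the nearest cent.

$136.00

Two-stage DDM. Project D₁…D_2 at 0.187, terminal growth 0.023, discount at r = 0.081.
D_1 = 6.8490
D_2 = 8.1298
Terminal value at t=2: TV = D_3/(r−g) = 8.3167/(0.081−0.023) = 143.3920
P₀ = 6.8490/(1+0.081)^1 + 8.1298/(1+0.081)^2 + 143.3920/(1+0.081)^2 = 136.0010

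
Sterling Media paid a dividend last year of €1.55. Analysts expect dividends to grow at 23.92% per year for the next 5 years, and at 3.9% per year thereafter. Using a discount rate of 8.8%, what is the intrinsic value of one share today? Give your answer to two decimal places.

Two-stage DDM. Project D₁…D_5 at 0.2392, terminal growth 0.039, discount at r = 0.088.
D_1 = 1.9208
D_2 = 2.3802
D_3 = 2.9496
D_4 = 3.6551
D_5 = 4.5294
Terminal value at t=5: TV = D_6/(r−g) = 4.7060/(0.088−0.039) = 96.0413
P₀ = 1.9208/(1+0.088)^1 + 2.3802/(1+0.088)^2 + 2.9496/(1+0.088)^3 + 3.6551/(1+0.088)^4 + 4.5294/(1+0.088)^5 + 96.0413/(1+0.088)^5 = 74.6418

€74.64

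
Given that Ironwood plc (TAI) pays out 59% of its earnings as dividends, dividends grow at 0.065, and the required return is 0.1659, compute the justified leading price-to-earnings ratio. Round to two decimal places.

Justified leading P/E = b/(r−g) = 0.59/(0.1659−0.065) = 5.8474

5.85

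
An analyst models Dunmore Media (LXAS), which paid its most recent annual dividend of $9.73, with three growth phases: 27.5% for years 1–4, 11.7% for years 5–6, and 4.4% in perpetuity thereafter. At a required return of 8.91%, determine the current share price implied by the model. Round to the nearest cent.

Three-stage DDM. Project D₁…D_6; terminal Gordon value at t=6 with g = 0.044; discount at r = 0.0891.
D_1 = 12.4057
D_2 = 15.8173
D_3 = 20.1671
D_4 = 25.7130
D_5 = 28.7215
D_6 = 32.0819
TV_6 = 33.4935/(0.0891−0.044) = 742.6495
P₀ = Σ Dₜ/(1+r)ᵗ + TV_6/(1+r)^6 = 541.5998

$541.60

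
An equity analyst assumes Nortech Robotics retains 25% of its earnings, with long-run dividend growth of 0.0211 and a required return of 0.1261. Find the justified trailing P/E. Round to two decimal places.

Payout ratio b = 1 − 0.25 = 0.75.
Justified trailing P/E = b(1+g)/(r−g) = 0.75×(1+0.0211)/(0.1261−0.0211) = 7.2936

7.29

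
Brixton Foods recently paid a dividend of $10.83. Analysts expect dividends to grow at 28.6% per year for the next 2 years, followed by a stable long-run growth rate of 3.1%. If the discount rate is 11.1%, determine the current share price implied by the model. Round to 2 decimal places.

$214.05

Two-stage DDM. Project D₁…D_2 at 0.286, terminal growth 0.031, discount at r = 0.111.
D_1 = 13.9274
D_2 = 17.9106
Terminal value at t=2: TV = D_3/(r−g) = 18.4658/(0.111−0.031) = 230.8230
P₀ = 13.9274/(1+0.111)^1 + 17.9106/(1+0.111)^2 + 230.8230/(1+0.111)^2 = 214.0504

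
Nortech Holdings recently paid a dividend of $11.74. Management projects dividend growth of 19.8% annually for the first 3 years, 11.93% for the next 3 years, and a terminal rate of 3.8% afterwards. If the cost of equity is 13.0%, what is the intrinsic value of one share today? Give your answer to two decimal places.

Three-stage DDM. Project D₁…D_6; terminal Gordon value at t=6 with g = 0.038; discount at r = 0.13.
D_1 = 14.0645
D_2 = 16.8493
D_3 = 20.1855
D_4 = 22.5936
D_5 = 25.2890
D_6 = 28.3060
TV_6 = 29.3816/(0.13−0.038) = 319.3652
P₀ = Σ Dₜ/(1+r)ᵗ + TV_6/(1+r)^6 = 234.2073

$234.21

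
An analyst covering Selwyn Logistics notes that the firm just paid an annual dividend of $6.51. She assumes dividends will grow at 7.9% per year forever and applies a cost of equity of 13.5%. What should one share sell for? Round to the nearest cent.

Gordon growth model: P₀ = D₁/(r − g). D₁ = 6.51 × (1 + 0.079) = 7.0243.
P₀ = 7.0243 / (0.135 − 0.079) = 7.0243 / 0.056 = 125.4337

$125.43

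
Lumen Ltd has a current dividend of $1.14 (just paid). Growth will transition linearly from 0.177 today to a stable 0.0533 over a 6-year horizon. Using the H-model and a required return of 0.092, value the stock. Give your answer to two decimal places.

H-model: P₀ = D₀[(1+g_L) + H(g_S−g_L)]/(r−g_L), with H = 6/2 = 3.
P₀ = 1.14 × [(1+0.0533) + 3×(0.177−0.0533)] / (0.092−0.0533)
   = 1.14 × 1.4244 / 0.0387 = 41.9591

$41.96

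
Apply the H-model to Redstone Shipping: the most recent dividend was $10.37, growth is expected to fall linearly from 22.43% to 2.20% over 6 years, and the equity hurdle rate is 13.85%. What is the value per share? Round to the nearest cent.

$144.99

H-model: P₀ = D₀[(1+g_L) + H(g_S−g_L)]/(r−g_L), with H = 6/2 = 3.
P₀ = 10.37 × [(1+0.022) + 3×(0.2243−0.022)] / (0.1385−0.022)
   = 10.37 × 1.6289 / 0.1165 = 144.9931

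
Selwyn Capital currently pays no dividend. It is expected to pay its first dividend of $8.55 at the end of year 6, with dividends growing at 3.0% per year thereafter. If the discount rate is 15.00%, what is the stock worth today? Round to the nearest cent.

$35.42

Deferred-dividend DDM. At t=5 the remaining stream is a growing perpetuity with first payment D_6 = 8.55.
V_5 = D_6/(r−g) = 8.55/(0.15−0.03) = 71.2500
P₀ = V_5/(1+r)^5 = 71.2500/(1+0.15)^5 = 35.4238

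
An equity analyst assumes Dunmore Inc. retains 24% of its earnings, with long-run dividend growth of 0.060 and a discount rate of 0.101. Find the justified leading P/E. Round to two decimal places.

18.54

Payout ratio b = 1 − 0.24 = 0.76.
Justified leading P/E = b/(r−g) = 0.76/(0.101−0.06) = 18.5366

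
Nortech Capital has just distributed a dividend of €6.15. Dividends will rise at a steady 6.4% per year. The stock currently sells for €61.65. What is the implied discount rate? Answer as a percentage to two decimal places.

Rearranging the constant-growth DDM: r = D₁/P₀ + g.
D₁ = 6.15 × (1 + 0.064) = 6.5436.
r = 6.5436 / 61.65 + 0.064 = 0.10614 + 0.064 = 0.17014

17.01%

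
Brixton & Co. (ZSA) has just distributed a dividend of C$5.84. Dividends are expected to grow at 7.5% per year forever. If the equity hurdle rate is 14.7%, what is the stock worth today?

C$87.19

Gordon growth model: P₀ = D₁/(r − g). D₁ = 5.84 × (1 + 0.075) = 6.2780.
P₀ = 6.2780 / (0.147 − 0.075) = 6.2780 / 0.072 = 87.1944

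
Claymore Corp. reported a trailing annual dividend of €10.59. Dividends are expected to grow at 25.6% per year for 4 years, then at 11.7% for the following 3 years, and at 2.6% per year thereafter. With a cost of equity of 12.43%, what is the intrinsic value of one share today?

€273.97

Three-stage DDM. Project D₁…D_7; terminal Gordon value at t=7 with g = 0.026; discount at r = 0.1243.
D_1 = 13.3010
D_2 = 16.7061
D_3 = 20.9829
D_4 = 26.3545
D_5 = 29.4380
D_6 = 32.8822
D_7 = 36.7294
TV_7 = 37.6844/(0.1243−0.026) = 383.3610
P₀ = Σ Dₜ/(1+r)ᵗ + TV_7/(1+r)^7 = 273.9708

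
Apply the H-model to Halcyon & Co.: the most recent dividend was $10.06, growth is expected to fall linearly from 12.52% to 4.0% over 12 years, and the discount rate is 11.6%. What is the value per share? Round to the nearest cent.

H-model: P₀ = D₀[(1+g_L) + H(g_S−g_L)]/(r−g_L), with H = 12/2 = 6.
P₀ = 10.06 × [(1+0.04) + 6×(0.1252−0.04)] / (0.116−0.04)
   = 10.06 × 1.5512 / 0.076 = 205.3299

$205.33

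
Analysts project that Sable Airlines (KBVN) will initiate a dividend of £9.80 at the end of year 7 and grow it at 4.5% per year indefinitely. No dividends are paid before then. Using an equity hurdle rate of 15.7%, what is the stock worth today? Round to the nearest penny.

Deferred-dividend DDM. At t=6 the remaining stream is a growing perpetuity with first payment D_7 = 9.80.
V_6 = D_7/(r−g) = 9.80/(0.157−0.045) = 87.5000
P₀ = V_6/(1+r)^6 = 87.5000/(1+0.157)^6 = 36.4761

£36.48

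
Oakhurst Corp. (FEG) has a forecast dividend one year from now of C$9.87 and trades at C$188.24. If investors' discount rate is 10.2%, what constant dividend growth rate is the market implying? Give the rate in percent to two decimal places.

From P₀ = D₁/(r − g), the implied growth is g = r − D₁/P₀.
g = 0.102 − 9.87/188.24 = 0.102 − 0.05243 = 0.04957

4.96%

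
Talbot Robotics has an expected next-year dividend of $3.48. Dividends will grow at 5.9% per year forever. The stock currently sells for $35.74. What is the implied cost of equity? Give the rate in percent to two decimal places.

15.64%

Rearranging the constant-growth DDM: r = D₁/P₀ + g.
r = 3.4800 / 35.74 + 0.059 = 0.09737 + 0.059 = 0.15637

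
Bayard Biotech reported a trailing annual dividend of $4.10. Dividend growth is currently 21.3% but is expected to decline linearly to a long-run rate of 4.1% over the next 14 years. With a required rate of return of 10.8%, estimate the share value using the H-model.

$137.38

H-model: P₀ = D₀[(1+g_L) + H(g_S−g_L)]/(r−g_L), with H = 14/2 = 7.
P₀ = 4.10 × [(1+0.041) + 7×(0.213−0.041)] / (0.108−0.041)
   = 4.10 × 2.2450 / 0.067 = 137.3806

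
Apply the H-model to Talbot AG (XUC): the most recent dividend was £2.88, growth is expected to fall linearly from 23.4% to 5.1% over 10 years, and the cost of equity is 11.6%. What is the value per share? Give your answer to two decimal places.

H-model: P₀ = D₀[(1+g_L) + H(g_S−g_L)]/(r−g_L), with H = 10/2 = 5.
P₀ = 2.88 × [(1+0.051) + 5×(0.234−0.051)] / (0.116−0.051)
   = 2.88 × 1.9660 / 0.065 = 87.1089

£87.11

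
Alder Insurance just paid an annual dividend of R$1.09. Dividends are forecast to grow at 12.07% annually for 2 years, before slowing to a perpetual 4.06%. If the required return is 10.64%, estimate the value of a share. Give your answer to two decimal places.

R$19.91

Two-stage DDM. Project D₁…D_2 at 0.1207, terminal growth 0.0406, discount at r = 0.1064.
D_1 = 1.2216
D_2 = 1.3690
Terminal value at t=2: TV = D_3/(r−g) = 1.4246/(0.1064−0.0406) = 21.6503
P₀ = 1.2216/(1+0.1064)^1 + 1.3690/(1+0.1064)^2 + 21.6503/(1+0.1064)^2 = 19.9088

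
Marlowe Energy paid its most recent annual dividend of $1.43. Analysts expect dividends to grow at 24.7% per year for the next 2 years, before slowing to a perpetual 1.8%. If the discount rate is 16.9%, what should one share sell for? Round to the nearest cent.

Two-stage DDM. Project D₁…D_2 at 0.247, terminal growth 0.018, discount at r = 0.169.
D_1 = 1.7832
D_2 = 2.2237
Terminal value at t=2: TV = D_3/(r−g) = 2.2637/(0.169−0.018) = 14.9913
P₀ = 1.7832/(1+0.169)^1 + 2.2237/(1+0.169)^2 + 14.9913/(1+0.169)^2 = 14.1227

$14.12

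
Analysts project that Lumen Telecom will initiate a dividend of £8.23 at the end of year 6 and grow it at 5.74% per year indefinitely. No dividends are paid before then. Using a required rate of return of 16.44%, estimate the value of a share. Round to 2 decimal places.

£35.93

Deferred-dividend DDM. At t=5 the remaining stream is a growing perpetuity with first payment D_6 = 8.23.
V_5 = D_6/(r−g) = 8.23/(0.1644−0.0574) = 76.9159
P₀ = V_5/(1+r)^5 = 76.9159/(1+0.1644)^5 = 35.9340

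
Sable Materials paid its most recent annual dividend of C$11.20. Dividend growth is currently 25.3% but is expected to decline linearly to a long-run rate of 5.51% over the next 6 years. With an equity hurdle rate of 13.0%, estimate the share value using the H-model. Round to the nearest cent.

H-model: P₀ = D₀[(1+g_L) + H(g_S−g_L)]/(r−g_L), with H = 6/2 = 3.
P₀ = 11.20 × [(1+0.0551) + 3×(0.253−0.0551)] / (0.13−0.0551)
   = 11.20 × 1.6488 / 0.0749 = 246.5495

C$246.55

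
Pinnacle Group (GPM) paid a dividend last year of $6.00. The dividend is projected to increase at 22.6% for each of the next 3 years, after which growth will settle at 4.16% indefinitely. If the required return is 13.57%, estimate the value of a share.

$104.57

Two-stage DDM. Project D₁…D_3 at 0.226, terminal growth 0.0416, discount at r = 0.1357.
D_1 = 7.3560
D_2 = 9.0185
D_3 = 11.0566
Terminal value at t=3: TV = D_4/(r−g) = 11.5166/(0.1357−0.0416) = 122.3866
P₀ = 7.3560/(1+0.1357)^1 + 9.0185/(1+0.1357)^2 + 11.0566/(1+0.1357)^3 + 122.3866/(1+0.1357)^3 = 104.5665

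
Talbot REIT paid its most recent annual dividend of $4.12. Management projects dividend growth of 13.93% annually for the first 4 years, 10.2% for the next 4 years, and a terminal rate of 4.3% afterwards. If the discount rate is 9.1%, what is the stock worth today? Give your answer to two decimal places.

Three-stage DDM. Project D₁…D_8; terminal Gordon value at t=8 with g = 0.043; discount at r = 0.091.
D_1 = 4.6939
D_2 = 5.3478
D_3 = 6.0927
D_4 = 6.9414
D_5 = 7.6495
D_6 = 8.4297
D_7 = 9.2895
D_8 = 10.2371
TV_8 = 10.6773/(0.091−0.043) = 222.4432
P₀ = Σ Dₜ/(1+r)ᵗ + TV_8/(1+r)^8 = 149.3042

$149.30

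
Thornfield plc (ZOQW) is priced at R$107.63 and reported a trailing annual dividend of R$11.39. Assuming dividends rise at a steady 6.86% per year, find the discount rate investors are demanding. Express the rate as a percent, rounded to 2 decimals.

Rearranging the constant-growth DDM: r = D₁/P₀ + g.
D₁ = 11.39 × (1 + 0.0686) = 12.1714.
r = 12.1714 / 107.63 + 0.0686 = 0.11309 + 0.0686 = 0.18169

18.17%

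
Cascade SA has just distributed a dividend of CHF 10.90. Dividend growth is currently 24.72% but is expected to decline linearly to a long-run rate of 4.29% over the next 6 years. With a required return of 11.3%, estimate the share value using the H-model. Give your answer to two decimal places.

H-model: P₀ = D₀[(1+g_L) + H(g_S−g_L)]/(r−g_L), with H = 6/2 = 3.
P₀ = 10.90 × [(1+0.0429) + 3×(0.2472−0.0429)] / (0.113−0.0429)
   = 10.90 × 1.6558 / 0.0701 = 257.4639

CHF 257.46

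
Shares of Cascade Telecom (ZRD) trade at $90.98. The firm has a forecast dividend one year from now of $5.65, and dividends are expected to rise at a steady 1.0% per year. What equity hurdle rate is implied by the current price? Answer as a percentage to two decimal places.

Rearranging the constant-growth DDM: r = D₁/P₀ + g.
r = 5.6500 / 90.98 + 0.01 = 0.06210 + 0.01 = 0.07210

7.21%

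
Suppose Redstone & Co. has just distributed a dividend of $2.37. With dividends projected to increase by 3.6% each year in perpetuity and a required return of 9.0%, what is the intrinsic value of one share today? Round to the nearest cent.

Gordon growth model: P₀ = D₁/(r − g). D₁ = 2.37 × (1 + 0.036) = 2.4553.
P₀ = 2.4553 / (0.09 − 0.036) = 2.4553 / 0.054 = 45.4689

$45.47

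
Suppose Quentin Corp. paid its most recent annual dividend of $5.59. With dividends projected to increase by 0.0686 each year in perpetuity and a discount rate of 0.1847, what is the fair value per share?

$51.45

Gordon growth model: P₀ = D₁/(r − g). D₁ = 5.59 × (1 + 0.0686) = 5.9735.
P₀ = 5.9735 / (0.1847 − 0.0686) = 5.9735 / 0.1161 = 51.4511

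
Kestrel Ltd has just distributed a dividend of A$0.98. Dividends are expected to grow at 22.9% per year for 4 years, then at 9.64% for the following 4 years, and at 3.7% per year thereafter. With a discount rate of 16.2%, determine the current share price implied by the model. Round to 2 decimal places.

A$16.83

Three-stage DDM. Project D₁…D_8; terminal Gordon value at t=8 with g = 0.037; discount at r = 0.162.
D_1 = 1.2044
D_2 = 1.4802
D_3 = 1.8192
D_4 = 2.2358
D_5 = 2.4513
D_6 = 2.6876
D_7 = 2.9467
D_8 = 3.2308
TV_8 = 3.3503/(0.162−0.037) = 26.8027
P₀ = Σ Dₜ/(1+r)ᵗ + TV_8/(1+r)^8 = 16.8332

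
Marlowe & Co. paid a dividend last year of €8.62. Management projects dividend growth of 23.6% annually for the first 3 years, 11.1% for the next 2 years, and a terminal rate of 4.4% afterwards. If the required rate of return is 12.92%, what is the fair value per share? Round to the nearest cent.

Three-stage DDM. Project D₁…D_5; terminal Gordon value at t=5 with g = 0.044; discount at r = 0.1292.
D_1 = 10.6543
D_2 = 13.1687
D_3 = 16.2766
D_4 = 18.0833
D_5 = 20.0905
TV_5 = 20.9745/(0.1292−0.044) = 246.1794
P₀ = Σ Dₜ/(1+r)ᵗ + TV_5/(1+r)^5 = 187.2230

€187.22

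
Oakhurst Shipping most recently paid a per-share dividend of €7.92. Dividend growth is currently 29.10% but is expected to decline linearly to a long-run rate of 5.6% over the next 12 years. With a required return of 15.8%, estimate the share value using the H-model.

€191.48

H-model: P₀ = D₀[(1+g_L) + H(g_S−g_L)]/(r−g_L), with H = 12/2 = 6.
P₀ = 7.92 × [(1+0.056) + 6×(0.291−0.056)] / (0.158−0.056)
   = 7.92 × 2.4660 / 0.102 = 191.4776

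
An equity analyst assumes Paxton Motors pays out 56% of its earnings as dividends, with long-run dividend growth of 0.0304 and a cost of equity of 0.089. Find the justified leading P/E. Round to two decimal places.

9.56

Justified leading P/E = b/(r−g) = 0.56/(0.089−0.0304) = 9.5563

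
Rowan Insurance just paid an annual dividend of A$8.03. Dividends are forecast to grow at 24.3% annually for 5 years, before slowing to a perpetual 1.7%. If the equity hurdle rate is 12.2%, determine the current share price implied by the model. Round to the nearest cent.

Two-stage DDM. Project D₁…D_5 at 0.243, terminal growth 0.017, discount at r = 0.122.
D_1 = 9.9813
D_2 = 12.4067
D_3 = 15.4216
D_4 = 19.1690
D_5 = 23.8271
Terminal value at t=5: TV = D_6/(r−g) = 24.2322/(0.122−0.017) = 230.7825
P₀ = 9.9813/(1+0.122)^1 + 12.4067/(1+0.122)^2 + 15.4216/(1+0.122)^3 + 19.1690/(1+0.122)^4 + 23.8271/(1+0.122)^5 + 230.7825/(1+0.122)^5 = 184.9544

A$184.95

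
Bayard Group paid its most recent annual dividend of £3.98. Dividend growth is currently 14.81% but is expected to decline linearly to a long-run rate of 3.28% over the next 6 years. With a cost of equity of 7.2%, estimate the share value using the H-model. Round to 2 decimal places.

H-model: P₀ = D₀[(1+g_L) + H(g_S−g_L)]/(r−g_L), with H = 6/2 = 3.
P₀ = 3.98 × [(1+0.0328) + 3×(0.1481−0.0328)] / (0.072−0.0328)
   = 3.98 × 1.3787 / 0.0392 = 139.9803

£139.98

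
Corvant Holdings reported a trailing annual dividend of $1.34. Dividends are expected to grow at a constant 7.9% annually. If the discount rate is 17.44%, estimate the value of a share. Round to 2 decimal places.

Gordon growth model: P₀ = D₁/(r − g). D₁ = 1.34 × (1 + 0.079) = 1.4459.
P₀ = 1.4459 / (0.1744 − 0.079) = 1.4459 / 0.0954 = 15.1558

$15.16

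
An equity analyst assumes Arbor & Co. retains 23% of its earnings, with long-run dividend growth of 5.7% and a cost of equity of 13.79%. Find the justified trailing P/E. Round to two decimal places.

Payout ratio b = 1 − 0.23 = 0.77.
Justified trailing P/E = b(1+g)/(r−g) = 0.77×(1+0.057)/(0.1379−0.057) = 10.0604

10.06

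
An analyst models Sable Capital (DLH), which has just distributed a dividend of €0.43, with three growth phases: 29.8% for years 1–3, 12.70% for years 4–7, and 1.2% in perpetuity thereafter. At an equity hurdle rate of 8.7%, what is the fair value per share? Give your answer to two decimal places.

€16.48

Three-stage DDM. Project D₁…D_7; terminal Gordon value at t=7 with g = 0.012; discount at r = 0.087.
D_1 = 0.5581
D_2 = 0.7245
D_3 = 0.9404
D_4 = 1.0598
D_5 = 1.1944
D_6 = 1.3461
D_7 = 1.5170
TV_7 = 1.5352/(0.087−0.012) = 20.4695
P₀ = Σ Dₜ/(1+r)ᵗ + TV_7/(1+r)^7 = 16.4826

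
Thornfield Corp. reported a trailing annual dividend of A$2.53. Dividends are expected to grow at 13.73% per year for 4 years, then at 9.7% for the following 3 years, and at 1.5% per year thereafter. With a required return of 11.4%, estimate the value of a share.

Three-stage DDM. Project D₁…D_7; terminal Gordon value at t=7 with g = 0.015; discount at r = 0.114.
D_1 = 2.8774
D_2 = 3.2724
D_3 = 3.7217
D_4 = 4.2327
D_5 = 4.6433
D_6 = 5.0937
D_7 = 5.5878
TV_7 = 5.6716/(0.114−0.015) = 57.2890
P₀ = Σ Dₜ/(1+r)ᵗ + TV_7/(1+r)^7 = 45.5641

A$45.56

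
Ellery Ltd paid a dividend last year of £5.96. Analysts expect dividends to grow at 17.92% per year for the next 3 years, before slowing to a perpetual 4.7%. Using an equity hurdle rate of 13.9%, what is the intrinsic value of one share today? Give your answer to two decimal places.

Two-stage DDM. Project D₁…D_3 at 0.1792, terminal growth 0.047, discount at r = 0.139.
D_1 = 7.0280
D_2 = 8.2875
D_3 = 9.7726
Terminal value at t=3: TV = D_4/(r−g) = 10.2319/(0.139−0.047) = 111.2161
P₀ = 7.0280/(1+0.139)^1 + 8.2875/(1+0.139)^2 + 9.7726/(1+0.139)^3 + 111.2161/(1+0.139)^3 = 94.4376

£94.44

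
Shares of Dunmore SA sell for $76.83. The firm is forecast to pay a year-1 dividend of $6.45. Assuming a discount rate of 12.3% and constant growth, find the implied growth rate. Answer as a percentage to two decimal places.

From P₀ = D₁/(r − g), the implied growth is g = r − D₁/P₀.
g = 0.123 − 6.45/76.83 = 0.123 − 0.08395 = 0.03905

3.90%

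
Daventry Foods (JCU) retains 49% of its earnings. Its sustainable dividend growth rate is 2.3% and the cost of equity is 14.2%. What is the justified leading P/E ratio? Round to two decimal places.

Payout ratio b = 1 − 0.49 = 0.51.
Justified leading P/E = b/(r−g) = 0.51/(0.142−0.023) = 4.2857

4.29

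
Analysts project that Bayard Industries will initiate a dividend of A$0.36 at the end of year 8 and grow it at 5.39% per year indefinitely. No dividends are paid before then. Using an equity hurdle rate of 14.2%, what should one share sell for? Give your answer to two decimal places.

A$1.61

Deferred-dividend DDM. At t=7 the remaining stream is a growing perpetuity with first payment D_8 = 0.36.
V_7 = D_8/(r−g) = 0.36/(0.142−0.0539) = 4.0863
P₀ = V_7/(1+r)^7 = 4.0863/(1+0.142)^7 = 1.6131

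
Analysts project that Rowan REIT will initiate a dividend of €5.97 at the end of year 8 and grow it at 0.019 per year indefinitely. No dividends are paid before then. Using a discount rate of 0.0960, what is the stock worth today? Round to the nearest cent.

Deferred-dividend DDM. At t=7 the remaining stream is a growing perpetuity with first payment D_8 = 5.97.
V_7 = D_8/(r−g) = 5.97/(0.096−0.019) = 77.5325
P₀ = V_7/(1+r)^7 = 77.5325/(1+0.096)^7 = 40.8141

€40.81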